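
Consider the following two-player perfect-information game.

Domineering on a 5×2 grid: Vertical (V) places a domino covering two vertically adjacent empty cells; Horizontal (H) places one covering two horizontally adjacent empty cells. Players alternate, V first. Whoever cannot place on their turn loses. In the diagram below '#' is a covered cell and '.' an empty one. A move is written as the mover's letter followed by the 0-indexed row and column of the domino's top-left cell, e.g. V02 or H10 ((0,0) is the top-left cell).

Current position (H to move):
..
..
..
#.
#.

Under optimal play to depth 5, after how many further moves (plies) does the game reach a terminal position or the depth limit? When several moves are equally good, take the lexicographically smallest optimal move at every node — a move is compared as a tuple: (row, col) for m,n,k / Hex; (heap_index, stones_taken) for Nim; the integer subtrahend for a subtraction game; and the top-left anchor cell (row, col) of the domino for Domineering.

p1 H@[../../../#./#.]: H00[##/../../#./#.]-1 H10[../##/../#./#.]+1* H20[../../##/#./#.]-1
p2 V@[../##/../#./#.]: V21[../##/.#/##/#.]-1* V31[../##/../##/##]-1
p3 H@[../##/.#/##/#.]: H00[##/##/.#/##/#.]+1*
p4 V@[##/##/.#/##/#.] terminal -1; root [../../../#./#.] d5

PV length from [../../../#./#.]: 3 plies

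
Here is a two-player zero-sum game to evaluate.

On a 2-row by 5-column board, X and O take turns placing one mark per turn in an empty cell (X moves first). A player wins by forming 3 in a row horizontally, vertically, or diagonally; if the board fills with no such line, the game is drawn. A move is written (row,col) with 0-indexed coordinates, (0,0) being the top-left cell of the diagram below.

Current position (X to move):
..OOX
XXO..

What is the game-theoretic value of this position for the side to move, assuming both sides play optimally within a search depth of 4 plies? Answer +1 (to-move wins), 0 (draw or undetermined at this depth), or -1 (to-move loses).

value(..OOX/XXO.., X) = 0

p1 X@[..OOX/XXO..]: (0,0)[X.OOX/XXO..]-1 (0,1)[.XOOX/XXO..]+0* (1,3)[..OOX/XXOX.]-1 (1,4)[..OOX/XXO.X]-1
p2 O@[.XOOX/XXO..]: (0,0)[OXOOX/XXO..]+0* (1,3)[.XOOX/XXOO.]+0 (1,4)[.XOOX/XXO.O]+0
p3 X@[OXOOX/XXO..]: (1,3)[OXOOX/XXOX.]+0* (1,4)[OXOOX/XXO.X]+0
p4 O@[OXOOX/XXOX.]: (1,4)[OXOOX/XXOXO]+0*
p5 X@[OXOOX/XXOXO] terminal +0; root [..OOX/XXO..] d4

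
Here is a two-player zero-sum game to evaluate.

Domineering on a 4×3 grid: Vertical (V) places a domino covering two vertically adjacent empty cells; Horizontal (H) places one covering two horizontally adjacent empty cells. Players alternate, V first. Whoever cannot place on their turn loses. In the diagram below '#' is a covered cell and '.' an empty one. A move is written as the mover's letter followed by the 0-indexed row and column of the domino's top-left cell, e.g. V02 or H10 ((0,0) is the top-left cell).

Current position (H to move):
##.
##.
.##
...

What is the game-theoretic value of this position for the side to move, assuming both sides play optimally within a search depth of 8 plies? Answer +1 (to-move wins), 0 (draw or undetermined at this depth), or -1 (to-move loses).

value(##./##./.##/..., H) = -1

ply 1, H at ##./##./.##/... | H30=-1→##./##./.##/##.*; H31=-1→##./##./.##/.##
ply 2, V at ##./##./.##/##. | V02=+1→###/###/.##/##.*
ply 3: ###/###/.##/##. is terminal -1 (H); from ##./##./.##/... depth 8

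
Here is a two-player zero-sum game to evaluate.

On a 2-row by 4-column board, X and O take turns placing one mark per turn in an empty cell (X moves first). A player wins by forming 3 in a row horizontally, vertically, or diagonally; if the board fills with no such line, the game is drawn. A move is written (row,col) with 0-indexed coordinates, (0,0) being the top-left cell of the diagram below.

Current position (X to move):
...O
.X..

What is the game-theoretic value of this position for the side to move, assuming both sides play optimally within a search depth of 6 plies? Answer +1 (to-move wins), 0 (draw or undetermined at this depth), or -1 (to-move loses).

value(...O/.X.., X) = +1

p1 X@[...O/.X..]: (0,0)[X..O/.X..]+0 (0,1)[.X.O/.X..]+0 (0,2)[..XO/.X..]+0 (1,0)[...O/XX..]+0 (1,2)[...O/.XX.]+1* (1,3)[...O/.X.X]+0
p2 O@[...O/.XX.]: (0,0)[O..O/.XX.]-1* (0,1)[.O.O/.XX.]-1 (0,2)[..OO/.XX.]-1 (1,0)[...O/OXX.]-1 (1,3)[...O/.XXO]-1
p3 X@[O..O/.XX.]: (0,1)[OX.O/.XX.]+1* (0,2)[O.XO/.XX.]+1 (1,0)[O..O/XXX.]+1 (1,3)[O..O/.XXX]+1
p4 O@[OX.O/.XX.]: (0,2)[OXOO/.XX.]-1* (1,0)[OX.O/OXX.]-1 (1,3)[OX.O/.XXO]-1
p5 X@[OXOO/.XX.]: (1,0)[OXOO/XXX.]+1* (1,3)[OXOO/.XXX]+1
p6 O@[OXOO/XXX.] terminal -1; root [...O/.X..] d6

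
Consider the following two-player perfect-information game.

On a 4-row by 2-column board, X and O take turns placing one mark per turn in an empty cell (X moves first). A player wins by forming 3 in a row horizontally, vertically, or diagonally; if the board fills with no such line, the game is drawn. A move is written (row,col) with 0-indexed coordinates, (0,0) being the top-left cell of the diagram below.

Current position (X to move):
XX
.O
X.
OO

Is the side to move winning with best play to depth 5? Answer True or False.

p1 X@[XX/.O/X./OO]: (1,0)[XX/XO/X./OO]+1* (2,1)[XX/.O/XX/OO]+0
p2 O@[XX/XO/X./OO] terminal -1; root [XX/.O/X./OO] d5

X winning at [XX/.O/X./OO]: True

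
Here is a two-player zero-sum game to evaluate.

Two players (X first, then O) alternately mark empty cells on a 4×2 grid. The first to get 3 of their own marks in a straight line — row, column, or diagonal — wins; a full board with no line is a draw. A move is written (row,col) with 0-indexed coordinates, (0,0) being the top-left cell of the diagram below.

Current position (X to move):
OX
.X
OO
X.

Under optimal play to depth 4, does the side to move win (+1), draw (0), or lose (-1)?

p1 X@[OX/.X/OO/X.]: (1,0)[OX/XX/OO/X.]+0* (3,1)[OX/.X/OO/XX]-1
p2 O@[OX/XX/OO/X.]: (3,1)[OX/XX/OO/XO]+0*
p3 X@[OX/XX/OO/XO] terminal +0; root [OX/.X/OO/X.] d4

value(OX/.X/OO/X., X) = 0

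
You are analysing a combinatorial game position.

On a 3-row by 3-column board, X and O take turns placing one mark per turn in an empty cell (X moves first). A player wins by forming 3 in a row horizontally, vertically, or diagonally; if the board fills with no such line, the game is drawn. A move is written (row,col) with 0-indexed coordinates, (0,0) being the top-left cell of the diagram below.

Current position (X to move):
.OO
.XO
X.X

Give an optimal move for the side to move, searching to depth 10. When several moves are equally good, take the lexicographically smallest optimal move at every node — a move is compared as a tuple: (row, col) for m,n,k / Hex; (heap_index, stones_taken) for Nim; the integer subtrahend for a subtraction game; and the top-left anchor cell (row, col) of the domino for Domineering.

X's best at [.OO/.XO/X.X]: (0,0)

p1 X@[.OO/.XO/X.X]: (0,0)[XOO/.XO/X.X]+1* (1,0)[.OO/XXO/X.X]-1 (2,1)[.OO/.XO/XXX]+1
p2 O@[XOO/.XO/X.X] terminal -1; root [.OO/.XO/X.X] d10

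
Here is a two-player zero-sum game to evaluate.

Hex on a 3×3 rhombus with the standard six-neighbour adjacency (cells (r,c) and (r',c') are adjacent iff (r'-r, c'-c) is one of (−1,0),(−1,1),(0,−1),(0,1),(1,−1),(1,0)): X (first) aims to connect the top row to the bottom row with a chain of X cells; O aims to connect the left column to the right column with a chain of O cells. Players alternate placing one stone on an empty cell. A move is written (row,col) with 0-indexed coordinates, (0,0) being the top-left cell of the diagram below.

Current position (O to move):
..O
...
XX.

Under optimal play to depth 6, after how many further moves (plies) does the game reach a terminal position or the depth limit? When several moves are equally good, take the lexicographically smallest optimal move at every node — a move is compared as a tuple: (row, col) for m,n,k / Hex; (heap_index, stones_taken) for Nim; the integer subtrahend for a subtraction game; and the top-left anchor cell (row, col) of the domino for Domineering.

PV length from [..O/.../XX.]: 3 plies

[..O/.../XX.] O move#1: (0,0):-1/O.O/.../XX., (0,1):+1/.OO/.../XX.*, (1,0):+1/..O/O../XX., (1,1):-1/..O/.O./XX., (1,2):-1/..O/..O/XX., (2,2):-1/..O/.../XXO
[.OO/.../XX.] X move#2: (0,0):-1/XOO/.../XX.*, (1,0):-1/.OO/X../XX., (1,1):-1/.OO/.X./XX., (1,2):-1/.OO/..X/XX., (2,2):-1/.OO/.../XXX
[XOO/.../XX.] O move#3: (1,0):+1/XOO/O../XX.*, (1,1):-1/XOO/.O./XX., (1,2):-1/XOO/..O/XX., (2,2):-1/XOO/.../XXO
[XOO/O../XX.] end (terminal -1, X#4); searched ..O/.../XX. to 6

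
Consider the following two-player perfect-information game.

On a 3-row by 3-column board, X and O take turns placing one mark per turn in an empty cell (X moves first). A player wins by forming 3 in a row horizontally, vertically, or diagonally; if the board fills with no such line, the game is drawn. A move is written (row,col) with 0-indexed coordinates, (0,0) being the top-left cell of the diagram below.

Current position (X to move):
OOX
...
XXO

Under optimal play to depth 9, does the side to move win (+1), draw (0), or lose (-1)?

value(OOX/.../XXO, X) = +1

[OOX/.../XXO] X move#1: (1,0):-1/OOX/X../XXO, (1,1):+1/OOX/.X./XXO*, (1,2):-1/OOX/..X/XXO
[OOX/.X./XXO] end (terminal -1, O#2); searched OOX/.../XXO to 9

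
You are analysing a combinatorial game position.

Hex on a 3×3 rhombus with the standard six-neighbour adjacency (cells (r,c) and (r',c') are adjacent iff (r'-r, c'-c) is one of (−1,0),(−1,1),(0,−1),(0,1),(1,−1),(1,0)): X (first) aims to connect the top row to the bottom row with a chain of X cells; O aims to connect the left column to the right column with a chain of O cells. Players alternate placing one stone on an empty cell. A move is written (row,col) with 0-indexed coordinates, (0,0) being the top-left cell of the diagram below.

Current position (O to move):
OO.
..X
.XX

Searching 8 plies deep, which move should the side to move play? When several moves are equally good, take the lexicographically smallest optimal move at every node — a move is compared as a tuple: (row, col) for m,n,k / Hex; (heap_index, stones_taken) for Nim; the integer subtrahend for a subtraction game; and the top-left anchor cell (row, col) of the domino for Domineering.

ply 1, O at OO./..X/.XX | (0,2)=+1→OOO/..X/.XX*; (1,0)=-1→OO./O.X/.XX; (1,1)=-1→OO./.OX/.XX; (2,0)=-1→OO./..X/OXX
ply 2: OOO/..X/.XX is terminal -1 (X); from OO./..X/.XX depth 8

O's best at [OO./..X/.XX]: (0,2)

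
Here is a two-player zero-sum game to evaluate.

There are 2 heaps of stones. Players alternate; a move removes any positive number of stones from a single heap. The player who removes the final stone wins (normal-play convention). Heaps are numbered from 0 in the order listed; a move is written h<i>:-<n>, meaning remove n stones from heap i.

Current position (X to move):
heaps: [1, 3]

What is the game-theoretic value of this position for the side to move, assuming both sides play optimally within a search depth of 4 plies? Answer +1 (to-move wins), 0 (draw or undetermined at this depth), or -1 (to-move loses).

value((1,3), X) = +1

p1 X@[(1,3)]: h0:-1[(0,3)]-1 h1:-1[(1,2)]-1 h1:-2[(1,1)]+1* h1:-3[(1,0)]-1
p2 O@[(1,1)]: h0:-1[(0,1)]-1* h1:-1[(1,0)]-1
p3 X@[(0,1)]: h1:-1[(0,0)]+1*
p4 O@[(0,0)] terminal -1; root [(1,3)] d4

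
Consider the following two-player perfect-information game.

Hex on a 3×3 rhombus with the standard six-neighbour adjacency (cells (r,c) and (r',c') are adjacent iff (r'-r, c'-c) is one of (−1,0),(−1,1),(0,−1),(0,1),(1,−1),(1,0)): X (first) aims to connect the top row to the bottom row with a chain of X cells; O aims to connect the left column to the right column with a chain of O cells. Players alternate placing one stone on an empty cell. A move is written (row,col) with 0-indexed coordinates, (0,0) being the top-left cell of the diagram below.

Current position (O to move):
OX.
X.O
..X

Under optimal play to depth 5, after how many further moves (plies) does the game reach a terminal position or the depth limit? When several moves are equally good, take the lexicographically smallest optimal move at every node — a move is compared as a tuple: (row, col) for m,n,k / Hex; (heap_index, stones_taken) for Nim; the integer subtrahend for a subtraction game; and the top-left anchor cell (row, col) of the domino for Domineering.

PV length from [OX./X.O/..X]: 3 plies

[OX./X.O/..X] O move#1: (0,2):-1/OXO/X.O/..X, (1,1):-1/OX./XOO/..X, (2,0):+1/OX./X.O/O.X*, (2,1):-1/OX./X.O/.OX
[OX./X.O/O.X] X move#2: (0,2):-1/OXX/X.O/O.X*, (1,1):-1/OX./XXO/O.X, (2,1):-1/OX./X.O/OXX
[OXX/X.O/O.X] O move#3: (1,1):+1/OXX/XOO/O.X*, (2,1):+1/OXX/X.O/OOX
[OXX/XOO/O.X] end (terminal -1, X#4); searched OX./X.O/..X to 5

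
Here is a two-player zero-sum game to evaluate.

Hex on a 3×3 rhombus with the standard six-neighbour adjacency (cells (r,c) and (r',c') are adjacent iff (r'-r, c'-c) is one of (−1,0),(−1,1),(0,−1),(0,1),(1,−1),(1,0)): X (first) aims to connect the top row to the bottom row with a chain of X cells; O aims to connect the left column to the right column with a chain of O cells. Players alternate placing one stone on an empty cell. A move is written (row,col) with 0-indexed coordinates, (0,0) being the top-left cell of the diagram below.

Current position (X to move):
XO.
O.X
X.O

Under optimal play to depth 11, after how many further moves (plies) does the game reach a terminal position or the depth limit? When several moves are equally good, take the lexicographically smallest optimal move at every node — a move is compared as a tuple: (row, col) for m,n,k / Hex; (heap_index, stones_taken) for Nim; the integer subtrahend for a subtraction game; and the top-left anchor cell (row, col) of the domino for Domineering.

PV length from [XO./O.X/X.O]: 3 plies

ply 1, X at XO./O.X/X.O | (0,2)=+1→XOX/O.X/X.O*; (1,1)=-1→XO./OXX/X.O; (2,1)=-1→XO./O.X/XXO
ply 2, O at XOX/O.X/X.O | (1,1)=-1→XOX/OOX/X.O*; (2,1)=-1→XOX/O.X/XOO
ply 3, X at XOX/OOX/X.O | (2,1)=+1→XOX/OOX/XXO*
ply 4: XOX/OOX/XXO is terminal -1 (O); from XO./O.X/X.O depth 11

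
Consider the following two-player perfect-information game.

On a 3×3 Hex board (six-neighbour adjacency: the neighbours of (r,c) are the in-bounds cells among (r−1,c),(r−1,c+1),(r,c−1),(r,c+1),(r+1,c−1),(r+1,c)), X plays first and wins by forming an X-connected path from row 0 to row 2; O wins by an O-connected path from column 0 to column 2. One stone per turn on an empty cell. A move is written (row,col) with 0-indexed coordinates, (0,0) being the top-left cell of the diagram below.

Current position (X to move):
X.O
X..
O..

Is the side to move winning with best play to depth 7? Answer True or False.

p1 X@[X.O/X../O..]: (0,1)[XXO/X../O..]-1* (1,1)[X.O/XX./O..]-1 (1,2)[X.O/X.X/O..]-1 (2,1)[X.O/X../OX.]-1 (2,2)[X.O/X../O.X]-1
p2 O@[XXO/X../O..]: (1,1)[XXO/XO./O..]+1* (1,2)[XXO/X.O/O..]+1 (2,1)[XXO/X../OO.]+1 (2,2)[XXO/X../O.O]+1
p3 X@[XXO/XO./O..] terminal -1; root [X.O/X../O..] d7

X winning at [X.O/X../O..]: False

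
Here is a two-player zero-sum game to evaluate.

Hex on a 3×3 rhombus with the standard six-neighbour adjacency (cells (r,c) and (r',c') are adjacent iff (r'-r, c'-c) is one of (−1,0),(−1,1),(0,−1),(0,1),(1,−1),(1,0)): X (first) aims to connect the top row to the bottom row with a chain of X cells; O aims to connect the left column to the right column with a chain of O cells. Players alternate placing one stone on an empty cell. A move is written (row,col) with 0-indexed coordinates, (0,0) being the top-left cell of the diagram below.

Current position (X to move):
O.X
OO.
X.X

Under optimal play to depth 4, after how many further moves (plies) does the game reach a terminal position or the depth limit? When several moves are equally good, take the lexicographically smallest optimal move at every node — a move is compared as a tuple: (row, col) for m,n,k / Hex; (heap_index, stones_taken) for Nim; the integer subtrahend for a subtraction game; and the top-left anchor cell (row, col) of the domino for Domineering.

[O.X/OO./X.X] X move#1: (0,1):-1/OXX/OO./X.X, (1,2):+1/O.X/OOX/X.X*, (2,1):-1/O.X/OO./XXX
[O.X/OOX/X.X] end (terminal -1, O#2); searched O.X/OO./X.X to 4

PV length from [O.X/OO./X.X]: 1 ply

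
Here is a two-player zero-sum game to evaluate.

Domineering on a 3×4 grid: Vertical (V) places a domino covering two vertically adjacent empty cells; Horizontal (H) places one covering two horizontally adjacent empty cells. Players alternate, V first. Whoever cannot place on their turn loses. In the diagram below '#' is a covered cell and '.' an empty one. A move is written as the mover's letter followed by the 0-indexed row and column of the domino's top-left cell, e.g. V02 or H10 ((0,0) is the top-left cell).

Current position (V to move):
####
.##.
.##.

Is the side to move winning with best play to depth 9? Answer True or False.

V winning at [####/.##./.##.]: True

p1 V@[####/.##./.##.]: V10[####/###./###.]+1* V13[####/.###/.###]+1
p2 H@[####/###./###.] terminal -1; root [####/.##./.##.] d9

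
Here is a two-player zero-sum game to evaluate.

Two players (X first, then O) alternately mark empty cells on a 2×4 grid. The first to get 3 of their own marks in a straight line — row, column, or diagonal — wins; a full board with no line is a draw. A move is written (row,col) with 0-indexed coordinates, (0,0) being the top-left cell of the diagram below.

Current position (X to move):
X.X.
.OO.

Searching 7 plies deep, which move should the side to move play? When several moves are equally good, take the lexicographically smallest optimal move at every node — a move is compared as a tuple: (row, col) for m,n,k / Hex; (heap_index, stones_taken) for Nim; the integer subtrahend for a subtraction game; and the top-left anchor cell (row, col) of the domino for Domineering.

X's best at [X.X./.OO.]: (0,1)

p1 X@[X.X./.OO.]: (0,1)[XXX./.OO.]+1* (0,3)[X.XX/.OO.]-1 (1,0)[X.X./XOO.]-1 (1,3)[X.X./.OOX]-1
p2 O@[XXX./.OO.] terminal -1; root [X.X./.OO.] d7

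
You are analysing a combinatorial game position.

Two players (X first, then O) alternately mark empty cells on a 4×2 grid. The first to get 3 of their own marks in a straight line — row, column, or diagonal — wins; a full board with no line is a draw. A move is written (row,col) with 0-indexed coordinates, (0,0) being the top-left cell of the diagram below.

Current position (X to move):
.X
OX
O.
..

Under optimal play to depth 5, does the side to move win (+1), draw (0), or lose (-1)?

ply 1, X at .X/OX/O./.. | (0,0)=-1→XX/OX/O./..; (2,1)=+1→.X/OX/OX/..*; (3,0)=-1→.X/OX/O./X.; (3,1)=-1→.X/OX/O./.X
ply 2: .X/OX/OX/.. is terminal -1 (O); from .X/OX/O./.. depth 5

value(.X/OX/O./.., X) = +1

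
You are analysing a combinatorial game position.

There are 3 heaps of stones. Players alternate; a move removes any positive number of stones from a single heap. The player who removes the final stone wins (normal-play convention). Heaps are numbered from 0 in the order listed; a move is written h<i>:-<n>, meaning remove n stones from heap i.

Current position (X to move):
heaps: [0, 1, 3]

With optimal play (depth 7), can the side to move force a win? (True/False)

X winning at [(0,1,3)]: True

ply 1, X at (0,1,3) | h1:-1=-1→(0,0,3); h2:-1=-1→(0,1,2); h2:-2=+1→(0,1,1)*; h2:-3=-1→(0,1,0)
ply 2, O at (0,1,1) | h1:-1=-1→(0,0,1)*; h2:-1=-1→(0,1,0)
ply 3, X at (0,0,1) | h2:-1=+1→(0,0,0)*
ply 4: (0,0,0) is terminal -1 (O); from (0,1,3) depth 7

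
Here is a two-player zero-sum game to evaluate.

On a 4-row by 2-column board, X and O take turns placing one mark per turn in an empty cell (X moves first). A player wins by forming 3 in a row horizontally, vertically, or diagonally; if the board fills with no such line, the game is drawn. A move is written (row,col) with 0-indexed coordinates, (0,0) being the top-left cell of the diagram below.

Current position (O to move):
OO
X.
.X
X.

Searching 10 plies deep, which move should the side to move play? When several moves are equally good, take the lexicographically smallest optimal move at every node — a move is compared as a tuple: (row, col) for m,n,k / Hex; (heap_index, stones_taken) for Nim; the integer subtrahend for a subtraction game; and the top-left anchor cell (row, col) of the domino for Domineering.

ply 1, O at OO/X./.X/X. | (1,1)=-1→OO/XO/.X/X.; (2,0)=+0→OO/X./OX/X.*; (3,1)=-1→OO/X./.X/XO
ply 2, X at OO/X./OX/X. | (1,1)=+0→OO/XX/OX/X.*; (3,1)=+0→OO/X./OX/XX
ply 3, O at OO/XX/OX/X. | (3,1)=+0→OO/XX/OX/XO*
ply 4: OO/XX/OX/XO is terminal +0 (X); from OO/X./.X/X. depth 10

O's best at [OO/X./.X/X.]: (2,0)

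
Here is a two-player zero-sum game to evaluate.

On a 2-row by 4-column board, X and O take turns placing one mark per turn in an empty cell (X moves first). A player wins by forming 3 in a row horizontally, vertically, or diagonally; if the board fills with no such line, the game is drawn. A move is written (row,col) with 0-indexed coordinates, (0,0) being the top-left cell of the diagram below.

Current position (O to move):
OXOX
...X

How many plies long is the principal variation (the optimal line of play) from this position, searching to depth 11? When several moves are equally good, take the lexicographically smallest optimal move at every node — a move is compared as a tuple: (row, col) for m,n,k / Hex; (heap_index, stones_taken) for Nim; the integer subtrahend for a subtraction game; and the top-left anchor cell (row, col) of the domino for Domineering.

PV length from [OXOX/...X]: 3 plies

ply 1, O at OXOX/...X | (1,0)=+0→OXOX/O..X*; (1,1)=+0→OXOX/.O.X; (1,2)=+0→OXOX/..OX
ply 2, X at OXOX/O..X | (1,1)=+0→OXOX/OX.X*; (1,2)=+0→OXOX/O.XX
ply 3, O at OXOX/OX.X | (1,2)=+0→OXOX/OXOX*
ply 4: OXOX/OXOX is terminal +0 (X); from OXOX/...X depth 11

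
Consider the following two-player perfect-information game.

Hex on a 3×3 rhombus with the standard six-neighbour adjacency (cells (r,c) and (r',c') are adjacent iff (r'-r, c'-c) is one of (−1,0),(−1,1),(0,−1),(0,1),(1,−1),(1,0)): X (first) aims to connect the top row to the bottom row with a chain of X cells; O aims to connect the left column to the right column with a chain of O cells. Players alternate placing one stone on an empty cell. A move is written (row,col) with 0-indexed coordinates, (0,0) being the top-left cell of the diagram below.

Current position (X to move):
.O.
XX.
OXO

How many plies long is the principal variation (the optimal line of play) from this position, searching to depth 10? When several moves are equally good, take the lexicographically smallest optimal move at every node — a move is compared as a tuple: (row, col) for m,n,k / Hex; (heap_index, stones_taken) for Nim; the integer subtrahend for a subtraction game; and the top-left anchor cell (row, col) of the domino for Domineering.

PV length from [.O./XX./OXO]: 1 ply

[.O./XX./OXO] X move#1: (0,0):+1/XO./XX./OXO*, (0,2):+1/.OX/XX./OXO, (1,2):+1/.O./XXX/OXO
[XO./XX./OXO] end (terminal -1, O#2); searched .O./XX./OXO to 10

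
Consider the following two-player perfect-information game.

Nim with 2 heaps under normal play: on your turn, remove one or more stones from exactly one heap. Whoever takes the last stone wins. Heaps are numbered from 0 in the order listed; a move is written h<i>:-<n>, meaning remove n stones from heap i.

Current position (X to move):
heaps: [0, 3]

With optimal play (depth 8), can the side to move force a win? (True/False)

[(0,3)] X move#1: h1:-1:-1/(0,2), h1:-2:-1/(0,1), h1:-3:+1/(0,0)*
[(0,0)] end (terminal -1, O#2); searched (0,3) to 8

X winning at [(0,3)]: True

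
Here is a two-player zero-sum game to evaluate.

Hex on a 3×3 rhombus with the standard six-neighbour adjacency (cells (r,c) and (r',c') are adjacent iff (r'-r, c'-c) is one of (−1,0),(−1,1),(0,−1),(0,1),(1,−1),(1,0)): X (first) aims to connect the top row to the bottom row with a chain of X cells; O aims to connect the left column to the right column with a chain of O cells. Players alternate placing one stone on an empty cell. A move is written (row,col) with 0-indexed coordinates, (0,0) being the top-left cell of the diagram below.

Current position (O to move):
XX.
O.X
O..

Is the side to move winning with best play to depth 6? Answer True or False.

[XX./O.X/O..] O move#1: (0,2):-1/XXO/O.X/O..*, (1,1):-1/XX./OOX/O.., (2,1):-1/XX./O.X/OO., (2,2):-1/XX./O.X/O.O
[XXO/O.X/O..] X move#2: (1,1):+1/XXO/OXX/O..*, (2,1):-1/XXO/O.X/OX., (2,2):-1/XXO/O.X/O.X
[XXO/OXX/O..] O move#3: (2,1):-1/XXO/OXX/OO.*, (2,2):-1/XXO/OXX/O.O
[XXO/OXX/OO.] X move#4: (2,2):+1/XXO/OXX/OOX*
[XXO/OXX/OOX] end (terminal -1, O#5); searched XX./O.X/O.. to 6

O winning at [XX./O.X/O..]: False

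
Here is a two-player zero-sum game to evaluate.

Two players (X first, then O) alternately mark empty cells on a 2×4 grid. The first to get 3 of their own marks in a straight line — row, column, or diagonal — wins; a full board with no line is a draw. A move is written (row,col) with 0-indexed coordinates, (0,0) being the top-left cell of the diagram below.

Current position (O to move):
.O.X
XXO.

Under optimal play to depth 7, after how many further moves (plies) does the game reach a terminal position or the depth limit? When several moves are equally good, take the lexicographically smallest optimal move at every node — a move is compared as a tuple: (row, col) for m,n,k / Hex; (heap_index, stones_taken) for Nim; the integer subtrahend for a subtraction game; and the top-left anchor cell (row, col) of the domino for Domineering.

p1 O@[.O.X/XXO.]: (0,0)[OO.X/XXO.]+0* (0,2)[.OOX/XXO.]+0 (1,3)[.O.X/XXOO]+0
p2 X@[OO.X/XXO.]: (0,2)[OOXX/XXO.]+0* (1,3)[OO.X/XXOX]-1
p3 O@[OOXX/XXO.]: (1,3)[OOXX/XXOO]+0*
p4 X@[OOXX/XXOO] terminal +0; root [.O.X/XXO.] d7

PV length from [.O.X/XXO.]: 3 plies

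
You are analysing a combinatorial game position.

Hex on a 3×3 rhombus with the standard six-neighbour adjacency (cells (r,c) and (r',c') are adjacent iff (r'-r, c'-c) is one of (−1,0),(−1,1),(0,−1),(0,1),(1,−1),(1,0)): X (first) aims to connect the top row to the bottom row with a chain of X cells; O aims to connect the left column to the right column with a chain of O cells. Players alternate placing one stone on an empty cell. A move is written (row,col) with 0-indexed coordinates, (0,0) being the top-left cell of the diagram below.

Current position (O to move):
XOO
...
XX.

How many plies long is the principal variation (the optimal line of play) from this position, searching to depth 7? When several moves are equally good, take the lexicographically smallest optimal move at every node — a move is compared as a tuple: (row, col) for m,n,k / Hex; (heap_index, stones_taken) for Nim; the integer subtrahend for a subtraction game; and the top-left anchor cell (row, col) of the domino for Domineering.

ply 1, O at XOO/.../XX. | (1,0)=+1→XOO/O../XX.*; (1,1)=-1→XOO/.O./XX.; (1,2)=-1→XOO/..O/XX.; (2,2)=-1→XOO/.../XXO
ply 2: XOO/O../XX. is terminal -1 (X); from XOO/.../XX. depth 7

PV length from [XOO/.../XX.]: 1 ply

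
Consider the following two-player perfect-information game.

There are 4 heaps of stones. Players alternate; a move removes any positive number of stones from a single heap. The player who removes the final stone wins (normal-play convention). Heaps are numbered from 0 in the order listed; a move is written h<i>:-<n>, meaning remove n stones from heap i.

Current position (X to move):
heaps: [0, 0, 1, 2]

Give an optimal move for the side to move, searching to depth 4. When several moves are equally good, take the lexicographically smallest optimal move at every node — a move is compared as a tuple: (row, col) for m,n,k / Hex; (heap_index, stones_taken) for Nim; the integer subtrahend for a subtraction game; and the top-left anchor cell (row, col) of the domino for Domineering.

X's best at [(0,0,1,2)]: h3:-1

p1 X@[(0,0,1,2)]: h2:-1[(0,0,0,2)]-1 h3:-1[(0,0,1,1)]+1* h3:-2[(0,0,1,0)]-1
p2 O@[(0,0,1,1)]: h2:-1[(0,0,0,1)]-1* h3:-1[(0,0,1,0)]-1
p3 X@[(0,0,0,1)]: h3:-1[(0,0,0,0)]+1*
p4 O@[(0,0,0,0)] terminal -1; root [(0,0,1,2)] d4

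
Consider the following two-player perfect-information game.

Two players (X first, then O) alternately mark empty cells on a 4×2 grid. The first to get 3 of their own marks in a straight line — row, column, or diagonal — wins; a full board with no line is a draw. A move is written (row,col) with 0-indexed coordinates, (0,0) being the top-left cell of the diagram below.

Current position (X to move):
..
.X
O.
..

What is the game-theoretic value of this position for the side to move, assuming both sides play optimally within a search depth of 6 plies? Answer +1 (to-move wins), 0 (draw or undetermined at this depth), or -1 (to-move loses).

[../.X/O./..] X move#1: (0,0):+0/X./.X/O./.., (0,1):+0/.X/.X/O./.., (1,0):+0/../XX/O./.., (2,1):+1/../.X/OX/..*, (3,0):+0/../.X/O./X., (3,1):+0/../.X/O./.X
[../.X/OX/..] O move#2: (0,0):-1/O./.X/OX/..*, (0,1):-1/.O/.X/OX/.., (1,0):-1/../OX/OX/.., (3,0):-1/../.X/OX/O., (3,1):-1/../.X/OX/.O
[O./.X/OX/..] X move#3: (0,1):+1/OX/.X/OX/..*, (1,0):+1/O./XX/OX/.., (3,0):-1/O./.X/OX/X., (3,1):+1/O./.X/OX/.X
[OX/.X/OX/..] end (terminal -1, O#4); searched ../.X/O./.. to 6

value(../.X/O./.., X) = +1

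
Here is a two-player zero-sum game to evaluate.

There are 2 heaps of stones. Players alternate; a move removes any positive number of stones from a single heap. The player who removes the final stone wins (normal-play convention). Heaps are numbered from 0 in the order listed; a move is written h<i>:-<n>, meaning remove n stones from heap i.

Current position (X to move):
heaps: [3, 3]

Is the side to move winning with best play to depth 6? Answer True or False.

X winning at [(3,3)]: False

ply 1, X at (3,3) | h0:-1=-1→(2,3)*; h0:-2=-1→(1,3); h0:-3=-1→(0,3); h1:-1=-1→(3,2); h1:-2=-1→(3,1); h1:-3=-1→(3,0)
ply 2, O at (2,3) | h0:-1=-1→(1,3); h0:-2=-1→(0,3); h1:-1=+1→(2,2)*; h1:-2=-1→(2,1); h1:-3=-1→(2,0)
ply 3, X at (2,2) | h0:-1=-1→(1,2)*; h0:-2=-1→(0,2); h1:-1=-1→(2,1); h1:-2=-1→(2,0)
ply 4, O at (1,2) | h0:-1=-1→(0,2); h1:-1=+1→(1,1)*; h1:-2=-1→(1,0)
ply 5, X at (1,1) | h0:-1=-1→(0,1)*; h1:-1=-1→(1,0)
ply 6, O at (0,1) | h1:-1=+1→(0,0)*
ply 7: (0,0) is terminal -1 (X); from (3,3) depth 6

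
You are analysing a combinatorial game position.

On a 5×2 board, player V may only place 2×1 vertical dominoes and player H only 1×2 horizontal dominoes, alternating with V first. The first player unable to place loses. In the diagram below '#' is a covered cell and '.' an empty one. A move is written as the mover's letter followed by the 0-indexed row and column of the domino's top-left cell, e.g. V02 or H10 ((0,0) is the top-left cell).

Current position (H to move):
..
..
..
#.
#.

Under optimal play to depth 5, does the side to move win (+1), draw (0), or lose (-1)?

p1 H@[../../../#./#.]: H00[##/../../#./#.]-1 H10[../##/../#./#.]+1* H20[../../##/#./#.]-1
p2 V@[../##/../#./#.]: V21[../##/.#/##/#.]-1* V31[../##/../##/##]-1
p3 H@[../##/.#/##/#.]: H00[##/##/.#/##/#.]+1*
p4 V@[##/##/.#/##/#.] terminal -1; root [../../../#./#.] d5

value(../../../#./#., H) = +1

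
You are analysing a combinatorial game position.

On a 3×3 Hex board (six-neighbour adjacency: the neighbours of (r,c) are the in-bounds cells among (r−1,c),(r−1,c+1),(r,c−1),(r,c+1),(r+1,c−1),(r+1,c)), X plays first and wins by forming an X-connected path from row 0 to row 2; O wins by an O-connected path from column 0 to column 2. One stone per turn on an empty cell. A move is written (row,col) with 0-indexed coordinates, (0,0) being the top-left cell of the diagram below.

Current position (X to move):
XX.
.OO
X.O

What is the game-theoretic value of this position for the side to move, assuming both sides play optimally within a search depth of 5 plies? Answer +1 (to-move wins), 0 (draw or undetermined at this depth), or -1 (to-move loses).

[XX./.OO/X.O] X move#1: (0,2):-1/XXX/.OO/X.O, (1,0):+1/XX./XOO/X.O*, (2,1):-1/XX./.OO/XXO
[XX./XOO/X.O] end (terminal -1, O#2); searched XX./.OO/X.O to 5

value(XX./.OO/X.O, X) = +1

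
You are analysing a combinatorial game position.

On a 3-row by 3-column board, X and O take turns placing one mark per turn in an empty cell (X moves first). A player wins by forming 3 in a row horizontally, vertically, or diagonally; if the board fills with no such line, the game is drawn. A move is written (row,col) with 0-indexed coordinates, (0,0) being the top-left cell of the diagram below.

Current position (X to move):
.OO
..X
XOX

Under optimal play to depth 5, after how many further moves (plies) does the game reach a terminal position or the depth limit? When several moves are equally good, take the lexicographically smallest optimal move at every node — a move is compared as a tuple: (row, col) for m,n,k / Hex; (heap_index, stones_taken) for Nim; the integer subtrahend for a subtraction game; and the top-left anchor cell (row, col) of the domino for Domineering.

PV length from [.OO/..X/XOX]: 2 plies

p1 X@[.OO/..X/XOX]: (0,0)[XOO/..X/XOX]-1* (1,0)[.OO/X.X/XOX]-1 (1,1)[.OO/.XX/XOX]-1
p2 O@[XOO/..X/XOX]: (1,0)[XOO/O.X/XOX]-1 (1,1)[XOO/.OX/XOX]+1*
p3 X@[XOO/.OX/XOX] terminal -1; root [.OO/..X/XOX] d5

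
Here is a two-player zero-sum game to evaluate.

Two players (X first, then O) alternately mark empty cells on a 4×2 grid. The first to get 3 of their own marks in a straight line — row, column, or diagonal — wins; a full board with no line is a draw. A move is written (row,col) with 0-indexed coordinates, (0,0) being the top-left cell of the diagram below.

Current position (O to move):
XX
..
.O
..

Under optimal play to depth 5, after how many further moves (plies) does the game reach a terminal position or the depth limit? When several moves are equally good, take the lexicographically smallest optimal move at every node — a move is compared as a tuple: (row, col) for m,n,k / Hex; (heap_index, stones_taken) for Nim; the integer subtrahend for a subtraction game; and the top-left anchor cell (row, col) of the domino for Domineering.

PV length from [XX/../.O/..]: 5 plies

ply 1, O at XX/../.O/.. | (1,0)=+0→XX/O./.O/..*; (1,1)=+0→XX/.O/.O/..; (2,0)=+0→XX/../OO/..; (3,0)=+0→XX/../.O/O.; (3,1)=+0→XX/../.O/.O
ply 2, X at XX/O./.O/.. | (1,1)=+0→XX/OX/.O/..*; (2,0)=+0→XX/O./XO/..; (3,0)=+0→XX/O./.O/X.; (3,1)=+0→XX/O./.O/.X
ply 3, O at XX/OX/.O/.. | (2,0)=+0→XX/OX/OO/..*; (3,0)=+0→XX/OX/.O/O.; (3,1)=+0→XX/OX/.O/.O
ply 4, X at XX/OX/OO/.. | (3,0)=+0→XX/OX/OO/X.*; (3,1)=-1→XX/OX/OO/.X
ply 5, O at XX/OX/OO/X. | (3,1)=+0→XX/OX/OO/XO*
ply 6: XX/OX/OO/XO is terminal +0 (X); from XX/../.O/.. depth 5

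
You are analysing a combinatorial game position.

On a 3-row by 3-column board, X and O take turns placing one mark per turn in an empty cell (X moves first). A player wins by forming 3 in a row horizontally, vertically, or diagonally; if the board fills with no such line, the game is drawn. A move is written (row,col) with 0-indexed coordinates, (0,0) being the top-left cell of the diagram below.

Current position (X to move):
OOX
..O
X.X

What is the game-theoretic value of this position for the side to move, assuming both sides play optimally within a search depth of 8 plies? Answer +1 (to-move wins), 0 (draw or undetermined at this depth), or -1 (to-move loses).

value(OOX/..O/X.X, X) = +1

p1 X@[OOX/..O/X.X]: (1,0)[OOX/X.O/X.X]+1* (1,1)[OOX/.XO/X.X]+1 (2,1)[OOX/..O/XXX]+1
p2 O@[OOX/X.O/X.X]: (1,1)[OOX/XOO/X.X]-1* (2,1)[OOX/X.O/XOX]-1
p3 X@[OOX/XOO/X.X]: (2,1)[OOX/XOO/XXX]+1*
p4 O@[OOX/XOO/XXX] terminal -1; root [OOX/..O/X.X] d8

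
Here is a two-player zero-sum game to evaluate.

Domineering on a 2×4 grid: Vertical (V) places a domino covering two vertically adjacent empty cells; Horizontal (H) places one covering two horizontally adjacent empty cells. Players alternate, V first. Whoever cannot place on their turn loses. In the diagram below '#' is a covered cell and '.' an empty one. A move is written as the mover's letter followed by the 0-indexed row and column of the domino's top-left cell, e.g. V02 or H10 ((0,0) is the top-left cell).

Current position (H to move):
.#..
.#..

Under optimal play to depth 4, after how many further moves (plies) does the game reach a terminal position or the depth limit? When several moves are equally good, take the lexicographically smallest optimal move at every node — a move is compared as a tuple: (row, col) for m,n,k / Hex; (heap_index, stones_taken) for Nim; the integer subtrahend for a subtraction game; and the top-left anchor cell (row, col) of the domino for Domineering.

p1 H@[.#../.#..]: H02[.###/.#..]+1* H12[.#../.###]+1
p2 V@[.###/.#..]: V00[####/##..]-1*
p3 H@[####/##..]: H12[####/####]+1*
p4 V@[####/####] terminal -1; root [.#../.#..] d4

PV length from [.#../.#..]: 3 plies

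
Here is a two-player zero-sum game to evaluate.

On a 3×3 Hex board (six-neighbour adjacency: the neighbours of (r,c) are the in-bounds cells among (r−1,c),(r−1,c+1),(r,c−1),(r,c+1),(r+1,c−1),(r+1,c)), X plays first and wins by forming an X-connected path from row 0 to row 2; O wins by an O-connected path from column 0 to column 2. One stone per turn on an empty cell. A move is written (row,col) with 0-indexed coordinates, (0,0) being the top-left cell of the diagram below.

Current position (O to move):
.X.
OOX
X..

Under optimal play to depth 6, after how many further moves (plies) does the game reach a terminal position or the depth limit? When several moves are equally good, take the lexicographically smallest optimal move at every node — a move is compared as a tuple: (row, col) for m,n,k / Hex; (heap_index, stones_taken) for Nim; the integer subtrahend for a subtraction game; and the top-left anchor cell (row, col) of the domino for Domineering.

PV length from [.X./OOX/X..]: 1 ply

ply 1, O at .X./OOX/X.. | (0,0)=-1→OX./OOX/X..; (0,2)=+1→.XO/OOX/X..*; (2,1)=+1→.X./OOX/XO.; (2,2)=+1→.X./OOX/X.O
ply 2: .XO/OOX/X.. is terminal -1 (X); from .X./OOX/X.. depth 6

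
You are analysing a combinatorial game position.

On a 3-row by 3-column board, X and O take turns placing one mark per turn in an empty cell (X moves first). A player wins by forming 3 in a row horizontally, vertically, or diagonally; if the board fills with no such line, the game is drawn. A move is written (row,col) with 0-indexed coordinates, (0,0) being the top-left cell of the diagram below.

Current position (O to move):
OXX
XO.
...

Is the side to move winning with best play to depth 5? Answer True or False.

O winning at [OXX/XO./...]: True

ply 1, O at OXX/XO./... | (1,2)=+0→OXX/XOO/...; (2,0)=+0→OXX/XO./O..; (2,1)=+0→OXX/XO./.O.; (2,2)=+1→OXX/XO./..O*
ply 2: OXX/XO./..O is terminal -1 (X); from OXX/XO./... depth 5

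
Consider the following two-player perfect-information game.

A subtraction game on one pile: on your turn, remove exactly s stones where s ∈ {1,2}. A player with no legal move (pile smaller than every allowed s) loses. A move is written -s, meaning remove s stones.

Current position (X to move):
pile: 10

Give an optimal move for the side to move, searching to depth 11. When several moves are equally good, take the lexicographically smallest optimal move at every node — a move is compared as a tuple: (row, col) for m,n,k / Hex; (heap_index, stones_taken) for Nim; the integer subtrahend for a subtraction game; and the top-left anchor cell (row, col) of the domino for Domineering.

X's best at [10]: -1

ply 1, X at 10 | -1=+1→9*; -2=-1→8
ply 2, O at 9 | -1=-1→8*; -2=-1→7
ply 3, X at 8 | -1=-1→7; -2=+1→6*
ply 4, O at 6 | -1=-1→5*; -2=-1→4
ply 5, X at 5 | -1=-1→4; -2=+1→3*
ply 6, O at 3 | -1=-1→2*; -2=-1→1
ply 7, X at 2 | -1=-1→1; -2=+1→0*
ply 8: 0 is terminal -1 (O); from 10 depth 11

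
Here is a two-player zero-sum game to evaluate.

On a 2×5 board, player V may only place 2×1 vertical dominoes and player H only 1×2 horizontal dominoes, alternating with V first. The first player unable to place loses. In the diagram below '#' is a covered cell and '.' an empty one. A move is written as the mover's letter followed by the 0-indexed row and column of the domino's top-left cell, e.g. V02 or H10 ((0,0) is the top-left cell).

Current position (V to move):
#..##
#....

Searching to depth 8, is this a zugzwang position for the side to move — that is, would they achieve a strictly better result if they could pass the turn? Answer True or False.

zugzwang(#..##/#...., V) = False

p1 V@[#..##/#....]: V01[##.##/##...]-1 V02[#.###/#.#..]+1*
p2 H@[#.###/#.#..]: H13[#.###/#.###]-1*
p3 V@[#.###/#.###]: V01[#####/#####]+1*
p4 H@[#####/#####] terminal -1; root [#..##/#....] d8
if V skipped the turn, H would face:
~ p1 H@[#..##/#....]: H01[#####/#....]+1* H11[#..##/###..]+1 H12[#..##/#.##.]-1 H13[#..##/#..##]-1
~ p2 V@[#####/#....] terminal -1; root [#..##/#....] d8
compare (V): move=+1 vs pass=-1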